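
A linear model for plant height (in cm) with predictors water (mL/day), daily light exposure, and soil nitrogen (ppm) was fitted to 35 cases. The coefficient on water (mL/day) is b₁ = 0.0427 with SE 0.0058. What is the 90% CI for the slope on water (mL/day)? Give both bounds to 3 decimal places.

df = n − k − 1 = 35 − 3 − 1 = 31.
t* = t_{0.05, 31} = 1.695519.
Margin = t* × SE = 1.695519 × 0.0058 = 0.00983.
CI: 0.0427 ± 0.00983 → (0.033, 0.053).
With 90% confidence, each one-unit increase in water (mL/day) is associated with a change of between 0.033 and 0.053 cm in plant height, holding the other predictors fixed.

(0.033, 0.053)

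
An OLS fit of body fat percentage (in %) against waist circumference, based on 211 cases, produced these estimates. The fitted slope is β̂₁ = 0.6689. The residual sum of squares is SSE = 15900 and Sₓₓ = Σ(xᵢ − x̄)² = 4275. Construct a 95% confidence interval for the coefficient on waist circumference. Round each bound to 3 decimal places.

(0.406, 0.932)

MSE = SSE/(n − 2) = 15900/209 = 76.0766.
SE(β̂₁) = √(MSE/Sₓₓ) = √(76.0766/4275) = 0.1334.
df = n − 2 = 209.
t* = t_{0.025, 209} = 1.971379.
Margin = t* × SE = 1.971379 × 0.1334 = 0.26298.
CI: 0.6689 ± 0.26298 → (0.406, 0.932).
With 95% confidence, each one-unit increase in waist circumference is associated with a change of between 0.406 and 0.932 % in body fat percentage.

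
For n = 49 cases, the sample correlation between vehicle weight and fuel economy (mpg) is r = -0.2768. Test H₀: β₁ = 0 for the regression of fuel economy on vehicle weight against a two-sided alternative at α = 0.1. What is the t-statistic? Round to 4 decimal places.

t = -1.9748

t = r·√(n − 2)/√(1 − r²) = -0.2768·√47/√0.923382 = -1.9748.
df = n − 2 = 47.
Two-sided p ≈ 0.0542, which is < 0.1, so reject H₀.
There is evidence of a linear association between vehicle weight and fuel economy.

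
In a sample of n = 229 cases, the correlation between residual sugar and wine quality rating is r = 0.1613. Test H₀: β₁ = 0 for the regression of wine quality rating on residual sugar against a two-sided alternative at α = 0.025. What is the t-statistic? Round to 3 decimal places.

t = r·√(n − 2)/√(1 − r²) = 0.1613·√227/√0.973982 = 2.462.
df = n − 2 = 227.
Two-sided p ≈ 0.0145, which is < 0.025, so reject H₀.
There is evidence of a linear association between residual sugar and wine quality rating.

t = 2.462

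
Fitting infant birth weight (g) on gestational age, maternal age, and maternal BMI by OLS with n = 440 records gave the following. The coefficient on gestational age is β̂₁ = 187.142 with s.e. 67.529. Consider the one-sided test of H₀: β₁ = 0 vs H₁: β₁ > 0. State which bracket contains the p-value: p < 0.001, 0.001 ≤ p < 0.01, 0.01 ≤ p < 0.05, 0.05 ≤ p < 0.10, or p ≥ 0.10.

0.001 ≤ p < 0.01

t = 187.142 / 67.529 = 2.771.
df = n − k − 1 = 440 − 3 − 1 = 436.
One-sided p = P(T_{436} > t) ≈ 0.0029.
So 0.001 ≤ p < 0.01.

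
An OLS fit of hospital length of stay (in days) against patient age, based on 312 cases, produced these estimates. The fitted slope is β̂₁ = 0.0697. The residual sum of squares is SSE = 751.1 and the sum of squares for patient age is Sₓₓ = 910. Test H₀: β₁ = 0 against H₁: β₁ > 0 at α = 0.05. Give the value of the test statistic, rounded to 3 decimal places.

t = 1.351

MSE = SSE/(n − 2) = 751.1/310 = 2.4229.
SE(β̂₁) = √(MSE/Sₓₓ) = √(2.4229/910) = 0.0515997.
t = 0.0697 / 0.0515997 = 1.351.
df = n − 2 = 310.
One-sided p ≈ 0.0889, which is ≥ 0.05, so fail to reject H₀.
The data do not give significant evidence that the true slope on patient age is positive.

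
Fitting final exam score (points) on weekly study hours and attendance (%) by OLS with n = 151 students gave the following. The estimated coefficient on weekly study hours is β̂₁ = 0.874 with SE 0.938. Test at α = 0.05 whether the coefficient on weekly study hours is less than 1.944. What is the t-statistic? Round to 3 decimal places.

H₀: β₁ = 1.944 vs H₁: β₁ < 1.944.
t = (β̂₁ − β₁⁰)/SE = (0.874 − 1.944) / 0.938 = -1.141.
df = n − k − 1 = 151 − 2 − 1 = 148.
One-sided p ≈ 0.1279, which is ≥ 0.05, so fail to reject H₀.
The data do not give significant evidence that the true slope on weekly study hours is below 1.944 points per unit, holding the other predictors fixed.

t = -1.141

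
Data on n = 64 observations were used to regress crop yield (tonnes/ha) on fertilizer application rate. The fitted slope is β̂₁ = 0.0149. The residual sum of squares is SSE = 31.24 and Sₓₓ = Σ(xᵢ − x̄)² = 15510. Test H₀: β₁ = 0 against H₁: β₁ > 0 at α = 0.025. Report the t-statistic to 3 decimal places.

t = 2.614

MSE = SSE/(n − 2) = 31.24/62 = 0.503871.
SE(β̂₁) = √(MSE/Sₓₓ) = √(0.503871/15510) = 0.00569972.
t = 0.0149 / 0.00569972 = 2.614.
df = n − 2 = 62.
One-sided p ≈ 0.0056, which is < 0.025, so reject H₀.
There is evidence that the true slope on fertilizer application rate is positive.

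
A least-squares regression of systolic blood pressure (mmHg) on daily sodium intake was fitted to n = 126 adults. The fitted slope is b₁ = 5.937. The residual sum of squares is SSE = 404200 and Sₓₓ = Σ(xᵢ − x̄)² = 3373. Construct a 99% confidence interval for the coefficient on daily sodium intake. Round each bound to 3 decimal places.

MSE = SSE/(n − 2) = 404200/124 = 3259.68.
SE(b₁) = √(MSE/Sₓₓ) = √(3259.68/3373) = 0.983058.
df = n − 2 = 124.
t* = t_{0.005, 124} = 2.61606.
Margin = t* × SE = 2.61606 × 0.983058 = 2.57174.
CI: 5.937 ± 2.57174 → (3.365, 8.509).
With 99% confidence, each one-unit increase in daily sodium intake is associated with a change of between 3.365 and 8.509 mmHg in systolic blood pressure.

(3.365, 8.509)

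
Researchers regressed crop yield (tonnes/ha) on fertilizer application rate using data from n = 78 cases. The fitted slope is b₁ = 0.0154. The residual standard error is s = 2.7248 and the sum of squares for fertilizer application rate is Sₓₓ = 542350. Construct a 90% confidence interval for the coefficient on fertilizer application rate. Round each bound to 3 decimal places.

(0.009, 0.022)

SE(b₁) = s/√Sₓₓ = 2.7248/√542350 = 0.00369994.
df = n − 2 = 76.
t* = t_{0.05, 76} = 1.665151.
Margin = t* × SE = 1.665151 × 0.00369994 = 0.00616.
CI: 0.0154 ± 0.00616 → (0.009, 0.022).
With 90% confidence, each one-unit increase in fertilizer application rate is associated with a change of between 0.009 and 0.022 tonnes/ha in crop yield.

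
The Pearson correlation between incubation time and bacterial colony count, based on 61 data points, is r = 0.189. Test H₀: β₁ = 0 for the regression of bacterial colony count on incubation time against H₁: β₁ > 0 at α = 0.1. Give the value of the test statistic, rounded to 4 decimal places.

t = 1.4784

t = r·√(n − 2)/√(1 − r²) = 0.189·√59/√0.964279 = 1.4784.
df = n − 2 = 59.
One-sided p ≈ 0.0723, which is < 0.1, so reject H₀.
There is evidence of a linear association between incubation time and bacterial colony count.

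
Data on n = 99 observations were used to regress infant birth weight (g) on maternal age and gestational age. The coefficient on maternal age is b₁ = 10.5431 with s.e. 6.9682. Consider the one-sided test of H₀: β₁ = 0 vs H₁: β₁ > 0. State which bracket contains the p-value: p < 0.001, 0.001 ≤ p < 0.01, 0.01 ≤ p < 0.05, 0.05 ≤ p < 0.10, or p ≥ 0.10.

0.05 ≤ p < 0.10

t = 10.5431 / 6.9682 = 1.513.
df = n − k − 1 = 99 − 2 − 1 = 96.
One-sided p = P(T_{96} > t) ≈ 0.0668.
So 0.05 ≤ p < 0.10.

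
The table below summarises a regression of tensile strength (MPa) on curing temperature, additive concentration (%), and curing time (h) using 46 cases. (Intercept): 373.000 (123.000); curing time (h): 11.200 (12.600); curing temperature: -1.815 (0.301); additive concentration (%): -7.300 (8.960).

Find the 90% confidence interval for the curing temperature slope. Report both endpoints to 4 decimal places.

(-2.3213, -1.3087)

Read off: b = -1.815, SE = 0.301 for curing temperature.
df = n − k − 1 = 46 − 3 − 1 = 42.
t* = t_{0.05, 42} = 1.681952.
Margin = t* × SE = 1.681952 × 0.301 = 0.506268.
CI: -1.815 ± 0.506268 → (-2.3213, -1.3087).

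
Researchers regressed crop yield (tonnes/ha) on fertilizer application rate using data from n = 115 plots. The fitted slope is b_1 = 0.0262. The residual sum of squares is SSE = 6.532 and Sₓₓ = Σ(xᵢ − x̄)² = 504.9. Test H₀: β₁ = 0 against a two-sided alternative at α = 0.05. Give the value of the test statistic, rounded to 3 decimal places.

MSE = SSE/(n − 2) = 6.532/113 = 0.0578053.
SE(b_1) = √(MSE/Sₓₓ) = √(0.0578053/504.9) = 0.0106999.
t = 0.0262 / 0.0106999 = 2.449.
df = n − 2 = 113.
Two-sided p ≈ 0.0159, which is < 0.05, so reject H₀.
There is evidence that fertilizer application rate is associated with crop yield.

t = 2.449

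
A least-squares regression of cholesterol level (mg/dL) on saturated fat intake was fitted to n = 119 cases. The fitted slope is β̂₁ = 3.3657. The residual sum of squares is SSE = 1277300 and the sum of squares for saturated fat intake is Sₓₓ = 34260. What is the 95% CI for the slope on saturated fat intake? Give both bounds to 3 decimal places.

(2.248, 4.484)

MSE = SSE/(n − 2) = 1277300/117 = 10917.1.
SE(β̂₁) = √(MSE/Sₓₓ) = √(10917.1/34260) = 0.564495.
df = n − 2 = 117.
t* = t_{0.025, 117} = 1.980448.
Margin = t* × SE = 1.980448 × 0.564495 = 1.11795.
CI: 3.3657 ± 1.11795 → (2.248, 4.484).
With 95% confidence, each one-unit increase in saturated fat intake is associated with a change of between 2.248 and 4.484 mg/dL in cholesterol level.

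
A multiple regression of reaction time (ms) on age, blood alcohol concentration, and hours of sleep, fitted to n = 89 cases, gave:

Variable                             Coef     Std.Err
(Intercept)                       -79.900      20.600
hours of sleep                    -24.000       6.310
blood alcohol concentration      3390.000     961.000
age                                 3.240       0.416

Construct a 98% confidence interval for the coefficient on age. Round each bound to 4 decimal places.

(2.2537, 4.2263)

Read off: b = 3.240, SE = 0.416 for age.
df = n − k − 1 = 89 − 3 − 1 = 85.
t* = t_{0.01, 85} = 2.371022.
Margin = t* × SE = 2.371022 × 0.416 = 0.986345.
CI: 3.240 ± 0.986345 → (2.2537, 4.2263).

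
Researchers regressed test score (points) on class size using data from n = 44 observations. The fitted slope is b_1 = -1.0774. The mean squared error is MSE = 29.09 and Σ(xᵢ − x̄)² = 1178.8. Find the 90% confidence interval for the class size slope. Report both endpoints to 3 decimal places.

(-1.342, -0.813)

SE(b_1) = √(MSE/Sₓₓ) = √(29.09/1178.8) = 0.157091.
df = n − 2 = 42.
t* = t_{0.05, 42} = 1.681952.
Margin = t* × SE = 1.681952 × 0.157091 = 0.26422.
CI: -1.0774 ± 0.26422 → (-1.342, -0.813).
With 90% confidence, each one-unit increase in class size is associated with a change of between -1.342 and -0.813 points in test score.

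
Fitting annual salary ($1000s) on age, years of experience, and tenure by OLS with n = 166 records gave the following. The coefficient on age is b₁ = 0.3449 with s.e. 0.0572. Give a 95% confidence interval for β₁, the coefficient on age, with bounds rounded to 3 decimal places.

(0.232, 0.458)

df = n − k − 1 = 166 − 3 − 1 = 162.
t* = t_{0.025, 162} = 1.974716.
Margin = t* × SE = 1.974716 × 0.0572 = 0.11295.
CI: 0.3449 ± 0.11295 → (0.232, 0.458).
With 95% confidence, each one-unit increase in age is associated with a change of between 0.232 and 0.458 $1000s in annual salary, holding the other predictors fixed.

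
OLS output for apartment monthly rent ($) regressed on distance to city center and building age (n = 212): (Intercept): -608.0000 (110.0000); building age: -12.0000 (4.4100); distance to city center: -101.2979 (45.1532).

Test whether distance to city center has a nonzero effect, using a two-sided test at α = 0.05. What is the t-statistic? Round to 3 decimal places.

t = -2.243

Read off: b = -101.2979, SE = 45.1532 for distance to city center.
H₀: β₁ = 0 vs H₁: β₁ ≠ 0.
t = -101.2979 / 45.1532 = -2.243.
df = n − k − 1 = 212 − 2 − 1 = 209.
Two-sided p ≈ 0.0259, which is < 0.05, so reject H₀.
There is evidence that distance to city center is associated with apartment monthly rent, holding the other predictors fixed.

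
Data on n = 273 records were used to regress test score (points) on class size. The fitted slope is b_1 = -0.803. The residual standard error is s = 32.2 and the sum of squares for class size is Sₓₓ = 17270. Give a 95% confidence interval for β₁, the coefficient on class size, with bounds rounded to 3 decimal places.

(-1.285, -0.321)

SE(b_1) = s/√Sₓₓ = 32.2/√17270 = 0.245025.
df = n − 2 = 271.
t* = t_{0.025, 271} = 1.968756.
Margin = t* × SE = 1.968756 × 0.245025 = 0.48239.
CI: -0.803 ± 0.48239 → (-1.285, -0.321).
With 95% confidence, each one-unit increase in class size is associated with a change of between -1.285 and -0.321 points in test score.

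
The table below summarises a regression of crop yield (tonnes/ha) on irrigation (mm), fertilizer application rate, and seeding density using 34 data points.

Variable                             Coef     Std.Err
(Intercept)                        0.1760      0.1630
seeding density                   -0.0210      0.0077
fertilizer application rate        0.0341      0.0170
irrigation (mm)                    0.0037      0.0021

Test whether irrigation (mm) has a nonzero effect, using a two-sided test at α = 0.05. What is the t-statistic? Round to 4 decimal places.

t = 1.7619

Read off: b = 0.0037, SE = 0.0021 for irrigation (mm).
H₀: β₁ = 0 vs H₁: β₁ ≠ 0.
t = 0.0037 / 0.0021 = 1.7619.
df = n − k − 1 = 34 − 3 − 1 = 30.
Two-sided p ≈ 0.0883, which is ≥ 0.05, so fail to reject H₀.
The data do not give significant evidence of an association between irrigation (mm) and crop yield, after adjusting for the other predictors.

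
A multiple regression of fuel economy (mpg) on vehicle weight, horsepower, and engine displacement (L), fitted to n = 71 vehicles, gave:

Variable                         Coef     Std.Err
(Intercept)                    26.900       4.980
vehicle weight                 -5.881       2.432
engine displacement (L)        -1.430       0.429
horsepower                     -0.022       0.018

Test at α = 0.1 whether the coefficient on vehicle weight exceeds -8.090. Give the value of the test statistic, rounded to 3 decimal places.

t = 0.908

Read off: b = -5.881, SE = 2.432 for vehicle weight.
H₀: β₁ = -8.090 vs H₁: β₁ > -8.090.
t = (-5.881 − (-8.090)) / 2.432 = 0.908.
df = n − k − 1 = 71 − 3 − 1 = 67.
One-sided p ≈ 0.1835, which is ≥ 0.1, so fail to reject H₀.
The data do not give significant evidence that the true slope on vehicle weight exceeds -8.090 mpg per unit, holding the other predictors fixed.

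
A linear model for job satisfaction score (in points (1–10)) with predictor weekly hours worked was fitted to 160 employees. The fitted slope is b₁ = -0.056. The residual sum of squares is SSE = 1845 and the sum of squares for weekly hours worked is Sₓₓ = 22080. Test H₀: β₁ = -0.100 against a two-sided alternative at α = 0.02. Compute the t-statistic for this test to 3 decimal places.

MSE = SSE/(n − 2) = 1845/158 = 11.6772.
SE(b₁) = √(MSE/Sₓₓ) = √(11.6772/22080) = 0.0229969.
t = (-0.056 − (-0.100)) / 0.0229969 = 1.913.
df = n − 2 = 158.
Two-sided p ≈ 0.0575, which is ≥ 0.02, so fail to reject H₀.
The data are consistent with a true slope of -0.100 points (1–10) per unit of weekly hours worked.

t = 1.913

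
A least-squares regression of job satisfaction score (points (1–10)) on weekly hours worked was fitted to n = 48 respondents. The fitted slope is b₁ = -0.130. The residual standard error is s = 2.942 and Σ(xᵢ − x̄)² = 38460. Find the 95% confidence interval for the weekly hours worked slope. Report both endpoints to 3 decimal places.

(-0.160, -0.100)

SE(b₁) = s/√Sₓₓ = 2.942/√38460 = 0.0150016.
df = n − 2 = 46.
t* = t_{0.025, 46} = 2.012896.
Margin = t* × SE = 2.012896 × 0.0150016 = 0.03020.
CI: -0.130 ± 0.03020 → (-0.160, -0.100).
With 95% confidence, each one-unit increase in weekly hours worked is associated with a change of between -0.160 and -0.100 points (1–10) in job satisfaction score.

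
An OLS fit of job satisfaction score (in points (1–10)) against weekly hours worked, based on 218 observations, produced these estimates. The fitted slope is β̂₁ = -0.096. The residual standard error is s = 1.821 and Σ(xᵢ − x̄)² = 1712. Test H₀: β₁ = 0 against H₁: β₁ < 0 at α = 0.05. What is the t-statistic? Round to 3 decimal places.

SE(β̂₁) = s/√Sₓₓ = 1.821/√1712 = 0.0440107.
t = -0.096 / 0.0440107 = -2.181.
df = n − 2 = 216.
One-sided p ≈ 0.0151, which is < 0.05, so reject H₀.
There is evidence that the true slope on weekly hours worked is negative.

t = -2.181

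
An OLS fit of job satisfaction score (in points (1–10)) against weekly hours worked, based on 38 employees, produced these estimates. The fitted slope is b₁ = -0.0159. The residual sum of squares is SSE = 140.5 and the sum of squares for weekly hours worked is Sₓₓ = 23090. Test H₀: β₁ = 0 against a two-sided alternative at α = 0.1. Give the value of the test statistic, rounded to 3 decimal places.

t = -1.223

MSE = SSE/(n − 2) = 140.5/36 = 3.90278.
SE(b₁) = √(MSE/Sₓₓ) = √(3.90278/23090) = 0.0130009.
t = -0.0159 / 0.0130009 = -1.223.
df = n − 2 = 36.
Two-sided p ≈ 0.2293, which is ≥ 0.1, so fail to reject H₀.
The data do not give significant evidence of an association between weekly hours worked and job satisfaction score.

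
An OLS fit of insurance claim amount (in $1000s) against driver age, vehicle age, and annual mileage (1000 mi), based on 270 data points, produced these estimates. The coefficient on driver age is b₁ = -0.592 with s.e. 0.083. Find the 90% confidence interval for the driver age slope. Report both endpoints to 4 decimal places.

(-0.7290, -0.4550)

df = n − k − 1 = 270 − 3 − 1 = 266.
t* = t_{0.05, 266} = 1.650602.
Margin = t* × SE = 1.650602 × 0.083 = 0.137000.
CI: -0.592 ± 0.137000 → (-0.7290, -0.4550).
With 90% confidence, each one-unit increase in driver age is associated with a change of between -0.7290 and -0.4550 $1000s in insurance claim amount, holding the other predictors fixed.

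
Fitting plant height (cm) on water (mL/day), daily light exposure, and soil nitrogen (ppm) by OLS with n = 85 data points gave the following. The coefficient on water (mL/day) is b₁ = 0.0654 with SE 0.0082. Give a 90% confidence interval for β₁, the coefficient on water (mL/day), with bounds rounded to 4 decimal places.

df = n − k − 1 = 85 − 3 − 1 = 81.
t* = t_{0.05, 81} = 1.663884.
Margin = t* × SE = 1.663884 × 0.0082 = 0.013644.
CI: 0.0654 ± 0.013644 → (0.0518, 0.0790).
With 90% confidence, each one-unit increase in water (mL/day) is associated with a change of between 0.0518 and 0.0790 cm in plant height, holding the other predictors fixed.

(0.0518, 0.0790)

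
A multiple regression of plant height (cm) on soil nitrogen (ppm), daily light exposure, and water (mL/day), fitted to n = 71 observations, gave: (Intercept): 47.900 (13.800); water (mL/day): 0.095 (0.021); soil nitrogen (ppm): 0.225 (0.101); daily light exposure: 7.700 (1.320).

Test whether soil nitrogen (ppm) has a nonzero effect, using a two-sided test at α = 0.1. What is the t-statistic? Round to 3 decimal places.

Read off: b = 0.225, SE = 0.101 for soil nitrogen (ppm).
H₀: β₁ = 0 vs H₁: β₁ ≠ 0.
t = 0.225 / 0.101 = 2.228.
df = n − k − 1 = 71 − 3 − 1 = 67.
Two-sided p ≈ 0.0293, which is < 0.1, so reject H₀.
There is evidence that soil nitrogen (ppm) is associated with plant height, holding the other predictors fixed.

t = 2.228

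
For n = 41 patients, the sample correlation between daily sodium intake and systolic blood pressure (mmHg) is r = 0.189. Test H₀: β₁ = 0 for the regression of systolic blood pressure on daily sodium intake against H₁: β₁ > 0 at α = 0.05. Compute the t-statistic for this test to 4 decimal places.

t = r·√(n − 2)/√(1 − r²) = 0.189·√39/√0.964279 = 1.2020.
df = n − 2 = 39.
One-sided p ≈ 0.1183, which is ≥ 0.05, so fail to reject H₀.
The data do not give significant evidence of a linear association between daily sodium intake and systolic blood pressure.

t = 1.2020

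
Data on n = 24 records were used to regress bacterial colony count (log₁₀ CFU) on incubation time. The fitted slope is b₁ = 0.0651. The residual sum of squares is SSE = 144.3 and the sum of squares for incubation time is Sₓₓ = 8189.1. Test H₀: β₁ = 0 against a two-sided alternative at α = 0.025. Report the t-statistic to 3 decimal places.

t = 2.300

MSE = SSE/(n − 2) = 144.3/22 = 6.55909.
SE(b₁) = √(MSE/Sₓₓ) = √(6.55909/8189.1) = 0.0283011.
t = 0.0651 / 0.0283011 = 2.300.
df = n − 2 = 22.
Two-sided p ≈ 0.0313, which is ≥ 0.025, so fail to reject H₀.
The data do not give significant evidence of an association between incubation time and bacterial colony count.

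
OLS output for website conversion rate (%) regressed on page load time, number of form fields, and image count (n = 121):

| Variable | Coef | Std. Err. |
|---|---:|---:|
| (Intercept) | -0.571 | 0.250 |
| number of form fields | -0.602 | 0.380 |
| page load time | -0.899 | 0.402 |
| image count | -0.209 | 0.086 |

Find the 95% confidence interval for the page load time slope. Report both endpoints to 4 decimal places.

(-1.6951, -0.1029)

Read off: b = -0.899, SE = 0.402 for page load time.
df = n − k − 1 = 121 − 3 − 1 = 117.
t* = t_{0.025, 117} = 1.980448.
Margin = t* × SE = 1.980448 × 0.402 = 0.796140.
CI: -0.899 ± 0.796140 → (-1.6951, -0.1029).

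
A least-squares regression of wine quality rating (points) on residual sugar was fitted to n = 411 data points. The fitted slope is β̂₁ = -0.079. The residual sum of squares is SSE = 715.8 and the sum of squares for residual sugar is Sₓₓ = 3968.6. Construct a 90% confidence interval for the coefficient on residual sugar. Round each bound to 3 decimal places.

(-0.114, -0.044)

MSE = SSE/(n − 2) = 715.8/409 = 1.75012.
SE(β̂₁) = √(MSE/Sₓₓ) = √(1.75012/3968.6) = 0.0209998.
df = n − 2 = 409.
t* = t_{0.05, 409} = 1.648588.
Margin = t* × SE = 1.648588 × 0.0209998 = 0.03462.
CI: -0.079 ± 0.03462 → (-0.114, -0.044).
With 90% confidence, each one-unit increase in residual sugar is associated with a change of between -0.114 and -0.044 points in wine quality rating.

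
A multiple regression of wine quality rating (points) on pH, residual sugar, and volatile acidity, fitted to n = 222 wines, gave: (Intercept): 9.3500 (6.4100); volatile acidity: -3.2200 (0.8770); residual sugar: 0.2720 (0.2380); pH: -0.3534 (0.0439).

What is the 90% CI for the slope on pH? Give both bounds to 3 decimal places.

(-0.426, -0.281)

Read off: b = -0.3534, SE = 0.0439 for pH.
df = n − k − 1 = 222 − 3 − 1 = 218.
t* = t_{0.05, 218} = 1.651873.
Margin = t* × SE = 1.651873 × 0.0439 = 0.07252.
CI: -0.3534 ± 0.07252 → (-0.426, -0.281).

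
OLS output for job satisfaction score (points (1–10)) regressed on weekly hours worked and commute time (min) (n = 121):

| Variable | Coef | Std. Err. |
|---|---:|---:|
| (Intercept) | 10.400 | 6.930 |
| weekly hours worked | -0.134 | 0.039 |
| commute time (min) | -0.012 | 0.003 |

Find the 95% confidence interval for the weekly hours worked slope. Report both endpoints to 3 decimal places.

(-0.211, -0.057)

Read off: b = -0.134, SE = 0.039 for weekly hours worked.
df = n − k − 1 = 121 − 2 − 1 = 118.
t* = t_{0.025, 118} = 1.980272.
Margin = t* × SE = 1.980272 × 0.039 = 0.07723.
CI: -0.134 ± 0.07723 → (-0.211, -0.057).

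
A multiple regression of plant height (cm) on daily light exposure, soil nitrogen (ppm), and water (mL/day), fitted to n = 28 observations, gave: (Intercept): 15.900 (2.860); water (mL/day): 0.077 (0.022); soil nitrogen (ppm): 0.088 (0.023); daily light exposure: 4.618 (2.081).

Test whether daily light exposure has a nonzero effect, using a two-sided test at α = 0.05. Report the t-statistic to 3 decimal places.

Read off: b = 4.618, SE = 2.081 for daily light exposure.
H₀: β₁ = 0 vs H₁: β₁ ≠ 0.
t = 4.618 / 2.081 = 2.219.
df = n − k − 1 = 28 − 3 − 1 = 24.
Two-sided p ≈ 0.0362, which is < 0.05, so reject H₀.
There is evidence that daily light exposure is associated with plant height, holding the other predictors fixed.

t = 2.219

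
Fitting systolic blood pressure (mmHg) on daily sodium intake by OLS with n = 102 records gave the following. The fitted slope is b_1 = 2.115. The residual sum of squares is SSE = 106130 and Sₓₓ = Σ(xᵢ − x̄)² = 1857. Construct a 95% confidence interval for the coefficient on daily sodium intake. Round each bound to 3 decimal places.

(0.615, 3.615)

MSE = SSE/(n − 2) = 106130/100 = 1061.3.
SE(b_1) = √(MSE/Sₓₓ) = √(1061.3/1857) = 0.755985.
df = n − 2 = 100.
t* = t_{0.025, 100} = 1.983972.
Margin = t* × SE = 1.983972 × 0.755985 = 1.49985.
CI: 2.115 ± 1.49985 → (0.615, 3.615).
With 95% confidence, each one-unit increase in daily sodium intake is associated with a change of between 0.615 and 3.615 mmHg in systolic blood pressure.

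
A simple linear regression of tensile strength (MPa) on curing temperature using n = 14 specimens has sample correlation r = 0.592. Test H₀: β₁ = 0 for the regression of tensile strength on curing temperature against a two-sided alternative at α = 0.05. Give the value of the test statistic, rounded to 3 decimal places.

t = r·√(n − 2)/√(1 − r²) = 0.592·√12/√0.649536 = 2.545.
df = n − 2 = 12.
Two-sided p ≈ 0.0257, which is < 0.05, so reject H₀.
There is evidence of a linear association between curing temperature and tensile strength.

t = 2.545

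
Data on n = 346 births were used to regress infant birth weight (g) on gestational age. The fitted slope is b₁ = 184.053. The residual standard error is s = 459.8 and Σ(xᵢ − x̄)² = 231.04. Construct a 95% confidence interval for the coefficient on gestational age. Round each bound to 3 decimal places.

(124.555, 243.551)

SE(b₁) = s/√Sₓₓ = 459.8/√231.04 = 30.25.
df = n − 2 = 344.
t* = t_{0.025, 344} = 1.966884.
Margin = t* × SE = 1.966884 × 30.25 = 59.49824.
CI: 184.053 ± 59.49824 → (124.555, 243.551).
With 95% confidence, each one-unit increase in gestational age is associated with a change of between 124.555 and 243.551 g in infant birth weight.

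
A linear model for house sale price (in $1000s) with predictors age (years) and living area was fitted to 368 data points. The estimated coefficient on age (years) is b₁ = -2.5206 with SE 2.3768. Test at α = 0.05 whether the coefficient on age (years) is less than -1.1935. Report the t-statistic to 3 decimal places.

t = -0.558

H₀: β₁ = -1.1935 vs H₁: β₁ < -1.1935.
t = (b₁ − β₁⁰)/SE = (-2.5206 − (-1.1935)) / 2.3768 = -0.558.
df = n − k − 1 = 368 − 2 − 1 = 365.
One-sided p ≈ 0.2885, which is ≥ 0.05, so fail to reject H₀.
The data do not give significant evidence that the true slope on age (years) is below -1.1935 $1000s per unit, holding the other predictors fixed.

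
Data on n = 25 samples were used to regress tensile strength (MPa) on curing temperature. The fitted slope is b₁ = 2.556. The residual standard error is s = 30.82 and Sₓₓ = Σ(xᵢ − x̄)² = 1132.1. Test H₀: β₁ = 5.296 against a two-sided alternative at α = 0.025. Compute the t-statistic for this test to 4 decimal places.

SE(b₁) = s/√Sₓₓ = 30.82/√1132.1 = 0.915989.
t = (2.556 − 5.296) / 0.915989 = -2.9913.
df = n − 2 = 23.
Two-sided p ≈ 0.0065, which is < 0.025, so reject H₀.
There is evidence that the true slope on curing temperature differs from 5.296 MPa per unit.

t = -2.9913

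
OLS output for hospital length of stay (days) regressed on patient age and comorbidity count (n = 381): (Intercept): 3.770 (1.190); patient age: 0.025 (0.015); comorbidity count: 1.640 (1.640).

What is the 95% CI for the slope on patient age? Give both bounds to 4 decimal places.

(-0.0045, 0.0545)

Read off: b = 0.025, SE = 0.015 for patient age.
df = n − k − 1 = 381 − 2 − 1 = 378.
t* = t_{0.025, 378} = 1.96626.
Margin = t* × SE = 1.96626 × 0.015 = 0.029494.
CI: 0.025 ± 0.029494 → (-0.0045, 0.0545).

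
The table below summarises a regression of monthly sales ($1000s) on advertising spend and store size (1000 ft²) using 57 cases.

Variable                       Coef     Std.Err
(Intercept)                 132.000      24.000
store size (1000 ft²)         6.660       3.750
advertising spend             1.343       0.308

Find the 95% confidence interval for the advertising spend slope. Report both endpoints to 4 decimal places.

Read off: b = 1.343, SE = 0.308 for advertising spend.
df = n − k − 1 = 57 − 2 − 1 = 54.
t* = t_{0.025, 54} = 2.004879.
Margin = t* × SE = 2.004879 × 0.308 = 0.617503.
CI: 1.343 ± 0.617503 → (0.7255, 1.9605).

(0.7255, 1.9605)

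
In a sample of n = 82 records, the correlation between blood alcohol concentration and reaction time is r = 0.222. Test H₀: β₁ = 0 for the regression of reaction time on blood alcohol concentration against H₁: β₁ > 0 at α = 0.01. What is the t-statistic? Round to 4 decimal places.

t = r·√(n − 2)/√(1 − r²) = 0.222·√80/√0.950716 = 2.0364.
df = n − 2 = 80.
One-sided p ≈ 0.0225, which is ≥ 0.01, so fail to reject H₀.
The data do not give significant evidence of a linear association between blood alcohol concentration and reaction time.

t = 2.0364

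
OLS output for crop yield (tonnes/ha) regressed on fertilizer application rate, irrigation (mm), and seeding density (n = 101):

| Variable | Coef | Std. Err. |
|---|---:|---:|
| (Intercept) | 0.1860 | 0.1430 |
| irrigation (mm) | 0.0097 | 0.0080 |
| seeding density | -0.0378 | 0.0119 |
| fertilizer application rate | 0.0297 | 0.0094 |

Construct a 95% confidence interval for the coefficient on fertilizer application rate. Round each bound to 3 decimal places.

(0.011, 0.048)

Read off: b = 0.0297, SE = 0.0094 for fertilizer application rate.
df = n − k − 1 = 101 − 3 − 1 = 97.
t* = t_{0.025, 97} = 1.984723.
Margin = t* × SE = 1.984723 × 0.0094 = 0.01866.
CI: 0.0297 ± 0.01866 → (0.011, 0.048).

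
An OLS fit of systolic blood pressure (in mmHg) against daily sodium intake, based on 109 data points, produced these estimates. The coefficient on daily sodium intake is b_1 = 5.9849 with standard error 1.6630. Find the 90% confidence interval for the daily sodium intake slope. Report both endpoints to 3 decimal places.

df = n − 2 = 109 − 2 = 107.
t* = t_{0.05, 107} = 1.659219.
Margin = t* × SE = 1.659219 × 1.6630 = 2.75928.
CI: 5.9849 ± 2.75928 → (3.226, 8.744).
With 90% confidence, each one-unit increase in daily sodium intake is associated with a change of between 3.226 and 8.744 mmHg in systolic blood pressure.

(3.226, 8.744)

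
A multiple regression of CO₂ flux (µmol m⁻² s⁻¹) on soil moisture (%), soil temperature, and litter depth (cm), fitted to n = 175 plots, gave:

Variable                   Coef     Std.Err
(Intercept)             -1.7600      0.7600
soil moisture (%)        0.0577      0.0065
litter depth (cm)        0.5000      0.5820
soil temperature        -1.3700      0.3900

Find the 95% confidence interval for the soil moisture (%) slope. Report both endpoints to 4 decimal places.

Read off: b = 0.0577, SE = 0.0065 for soil moisture (%).
df = n − k − 1 = 175 − 3 − 1 = 171.
t* = t_{0.025, 171} = 1.973934.
Margin = t* × SE = 1.973934 × 0.0065 = 0.012831.
CI: 0.0577 ± 0.012831 → (0.0449, 0.0705).

(0.0449, 0.0705)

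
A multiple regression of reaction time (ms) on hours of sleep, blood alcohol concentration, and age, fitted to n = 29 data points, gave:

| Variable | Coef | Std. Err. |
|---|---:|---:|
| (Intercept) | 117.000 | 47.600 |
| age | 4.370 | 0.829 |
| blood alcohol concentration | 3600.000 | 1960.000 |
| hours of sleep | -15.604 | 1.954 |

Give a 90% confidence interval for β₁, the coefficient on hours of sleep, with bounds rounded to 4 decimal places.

Read off: b = -15.604, SE = 1.954 for hours of sleep.
df = n − k − 1 = 29 − 3 − 1 = 25.
t* = t_{0.05, 25} = 1.708141.
Margin = t* × SE = 1.708141 × 1.954 = 3.337707.
CI: -15.604 ± 3.337707 → (-18.9417, -12.2663).

(-18.9417, -12.2663)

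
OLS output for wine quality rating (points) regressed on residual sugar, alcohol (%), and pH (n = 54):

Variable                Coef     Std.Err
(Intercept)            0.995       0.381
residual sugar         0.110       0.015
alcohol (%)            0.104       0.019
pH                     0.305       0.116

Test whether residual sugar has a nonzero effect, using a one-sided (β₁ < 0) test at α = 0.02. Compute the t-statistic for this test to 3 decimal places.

t = 7.333

Read off: b = 0.110, SE = 0.015 for residual sugar.
H₀: β₁ = 0 vs H₁: β₁ < 0.
t = 0.110 / 0.015 = 7.333.
df = n − k − 1 = 54 − 3 − 1 = 50.
One-sided p ≈ 1.0000, which is ≥ 0.02, so fail to reject H₀.
The data do not give significant evidence that the true slope on residual sugar is negative, holding the other predictors fixed.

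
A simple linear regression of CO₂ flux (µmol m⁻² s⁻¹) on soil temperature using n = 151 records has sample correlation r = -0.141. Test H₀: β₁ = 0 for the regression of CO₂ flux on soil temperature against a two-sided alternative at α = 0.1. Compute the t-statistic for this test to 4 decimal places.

t = -1.7385

t = r·√(n − 2)/√(1 − r²) = -0.141·√149/√0.980119 = -1.7385.
df = n − 2 = 149.
Two-sided p ≈ 0.0842, which is < 0.1, so reject H₀.
There is evidence of a linear association between soil temperature and CO₂ flux.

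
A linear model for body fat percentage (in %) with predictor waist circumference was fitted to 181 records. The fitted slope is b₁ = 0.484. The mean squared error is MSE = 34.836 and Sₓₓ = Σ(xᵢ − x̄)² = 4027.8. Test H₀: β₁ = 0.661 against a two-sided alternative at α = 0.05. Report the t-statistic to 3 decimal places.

SE(b₁) = √(MSE/Sₓₓ) = √(34.836/4027.8) = 0.0929994.
t = (0.484 − 0.661) / 0.0929994 = -1.903.
df = n − 2 = 179.
Two-sided p ≈ 0.0586, which is ≥ 0.05, so fail to reject H₀.
The data are consistent with a true slope of 0.661 % per unit of waist circumference.

t = -1.903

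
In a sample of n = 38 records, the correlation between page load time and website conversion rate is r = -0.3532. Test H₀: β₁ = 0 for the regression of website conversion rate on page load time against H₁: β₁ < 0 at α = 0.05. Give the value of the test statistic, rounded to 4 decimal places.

t = -2.2652

t = r·√(n − 2)/√(1 − r²) = -0.3532·√36/√0.87525 = -2.2652.
df = n − 2 = 36.
One-sided p ≈ 0.0148, which is < 0.05, so reject H₀.
There is evidence of a linear association between page load time and website conversion rate.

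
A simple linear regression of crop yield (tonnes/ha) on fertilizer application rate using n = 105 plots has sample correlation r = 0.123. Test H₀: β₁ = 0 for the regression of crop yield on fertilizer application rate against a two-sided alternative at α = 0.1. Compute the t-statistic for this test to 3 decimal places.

t = 1.258

t = r·√(n − 2)/√(1 − r²) = 0.123·√103/√0.984871 = 1.258.
df = n − 2 = 103.
Two-sided p ≈ 0.2113, which is ≥ 0.1, so fail to reject H₀.
The data do not give significant evidence of a linear association between fertilizer application rate and crop yield.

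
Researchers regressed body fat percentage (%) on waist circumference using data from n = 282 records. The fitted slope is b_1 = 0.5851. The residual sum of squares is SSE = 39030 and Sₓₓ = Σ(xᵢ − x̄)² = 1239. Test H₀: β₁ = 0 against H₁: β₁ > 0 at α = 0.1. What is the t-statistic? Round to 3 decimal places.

MSE = SSE/(n − 2) = 39030/280 = 139.393.
SE(b_1) = √(MSE/Sₓₓ) = √(139.393/1239) = 0.335417.
t = 0.5851 / 0.335417 = 1.744.
df = n − 2 = 280.
One-sided p ≈ 0.0411, which is < 0.1, so reject H₀.
There is evidence that the true slope on waist circumference is positive.

t = 1.744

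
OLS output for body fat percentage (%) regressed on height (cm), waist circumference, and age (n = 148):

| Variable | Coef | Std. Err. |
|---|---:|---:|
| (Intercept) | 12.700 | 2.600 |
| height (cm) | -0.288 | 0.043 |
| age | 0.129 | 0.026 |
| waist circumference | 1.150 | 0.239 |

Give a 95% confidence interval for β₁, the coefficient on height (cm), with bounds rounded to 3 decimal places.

Read off: b = -0.288, SE = 0.043 for height (cm).
df = n − k − 1 = 148 − 3 − 1 = 144.
t* = t_{0.025, 144} = 1.976575.
Margin = t* × SE = 1.976575 × 0.043 = 0.08499.
CI: -0.288 ± 0.08499 → (-0.373, -0.203).

(-0.373, -0.203)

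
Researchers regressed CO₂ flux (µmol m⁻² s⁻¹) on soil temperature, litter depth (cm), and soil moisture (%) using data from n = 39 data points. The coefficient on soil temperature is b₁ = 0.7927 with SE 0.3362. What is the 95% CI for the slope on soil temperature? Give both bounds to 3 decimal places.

(0.110, 1.475)

df = n − k − 1 = 39 − 3 − 1 = 35.
t* = t_{0.025, 35} = 2.030108.
Margin = t* × SE = 2.030108 × 0.3362 = 0.68252.
CI: 0.7927 ± 0.68252 → (0.110, 1.475).
With 95% confidence, each one-unit increase in soil temperature is associated with a change of between 0.110 and 1.475 µmol m⁻² s⁻¹ in CO₂ flux, holding the other predictors fixed.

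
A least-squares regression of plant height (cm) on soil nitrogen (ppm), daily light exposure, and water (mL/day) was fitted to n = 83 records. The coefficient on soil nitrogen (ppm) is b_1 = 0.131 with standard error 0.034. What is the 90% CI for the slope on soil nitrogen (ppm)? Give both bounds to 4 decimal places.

df = n − k − 1 = 83 − 3 − 1 = 79.
t* = t_{0.05, 79} = 1.664371.
Margin = t* × SE = 1.664371 × 0.034 = 0.056589.
CI: 0.131 ± 0.056589 → (0.0744, 0.1876).
With 90% confidence, each one-unit increase in soil nitrogen (ppm) is associated with a change of between 0.0744 and 0.1876 cm in plant height, holding the other predictors fixed.

(0.0744, 0.1876)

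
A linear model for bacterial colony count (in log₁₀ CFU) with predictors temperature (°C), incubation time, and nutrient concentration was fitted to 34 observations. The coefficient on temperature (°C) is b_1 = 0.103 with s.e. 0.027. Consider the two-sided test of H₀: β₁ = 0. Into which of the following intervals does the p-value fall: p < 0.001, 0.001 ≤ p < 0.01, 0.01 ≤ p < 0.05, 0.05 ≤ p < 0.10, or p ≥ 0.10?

p < 0.001

t = 0.103 / 0.027 = 3.815.
df = n − k − 1 = 34 − 3 − 1 = 30.
Two-sided p = 2·P(T_{30} > |t|) ≈ 0.0006.
So p < 0.001.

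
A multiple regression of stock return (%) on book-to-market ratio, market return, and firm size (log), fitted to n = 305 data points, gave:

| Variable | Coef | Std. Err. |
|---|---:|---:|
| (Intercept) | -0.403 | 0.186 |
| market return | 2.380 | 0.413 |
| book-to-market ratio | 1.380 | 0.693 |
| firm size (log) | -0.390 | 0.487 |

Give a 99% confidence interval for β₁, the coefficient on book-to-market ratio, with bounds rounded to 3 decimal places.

(-0.416, 3.176)

Read off: b = 1.380, SE = 0.693 for book-to-market ratio.
df = n − k − 1 = 305 − 3 − 1 = 301.
t* = t_{0.005, 301} = 2.592261.
Margin = t* × SE = 2.592261 × 0.693 = 1.79644.
CI: 1.380 ± 1.79644 → (-0.416, 3.176).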